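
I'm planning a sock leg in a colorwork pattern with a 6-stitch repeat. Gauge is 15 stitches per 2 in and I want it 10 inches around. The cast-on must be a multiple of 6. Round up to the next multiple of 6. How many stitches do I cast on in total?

15 / 2 = 7.5 sts per inch.
10 × 7.5 = 75.00 sts.
Next multiple of 6: 78.

78 stitches.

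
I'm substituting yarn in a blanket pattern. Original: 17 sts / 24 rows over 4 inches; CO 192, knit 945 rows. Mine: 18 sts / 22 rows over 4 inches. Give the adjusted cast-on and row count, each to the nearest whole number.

Stitches: 192 × 18/17 = 203.29 → 203.
Rows: 945 × 22/24 = 866.25 → 866.

Cast on 203 stitches; work 866 rows.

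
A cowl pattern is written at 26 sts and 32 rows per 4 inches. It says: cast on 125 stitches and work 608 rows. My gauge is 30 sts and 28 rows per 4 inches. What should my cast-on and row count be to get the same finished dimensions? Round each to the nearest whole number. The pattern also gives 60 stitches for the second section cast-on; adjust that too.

Cast on 144 stitches; work 532 rows; second section cast-on 69 stitches.

Stitches: 125 × 30/26 = 144.23 → 144.
Rows: 608 × 28/32 = 532.00 → 532.
second section cast-on: 60 × 30/26 = 69.23 → 69.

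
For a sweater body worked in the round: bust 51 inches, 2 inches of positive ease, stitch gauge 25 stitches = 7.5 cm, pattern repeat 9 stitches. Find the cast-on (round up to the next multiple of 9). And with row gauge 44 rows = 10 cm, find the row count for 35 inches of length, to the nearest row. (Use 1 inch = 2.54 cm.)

Finished = 51 + 2 = 53 inches.
53 inches × 2.54 = 134.62 cm.
25/7.5 = 3.333 sts per cm; 134.62 × 3.333 = 448.73 sts.
Next multiple of 9 → 450.
35 inches = 88.90 cm; × 4.4 = 391.16 → 391 rows.

Cast on 450 stitches; work 391 rows.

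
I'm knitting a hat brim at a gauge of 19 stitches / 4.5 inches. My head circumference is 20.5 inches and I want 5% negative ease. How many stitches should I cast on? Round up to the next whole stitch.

CO 83 sts.

Finished = 20.5 × 0.95 = 19.48 in.
19 / 4.5 = 4.222 sts per inch.
19.48 × 4.222 = 82.23 sts.
→ 83 sts.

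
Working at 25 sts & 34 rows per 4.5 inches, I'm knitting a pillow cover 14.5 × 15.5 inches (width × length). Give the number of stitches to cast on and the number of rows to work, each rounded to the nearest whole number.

Cast on 81 stitches and work 117 rows.

Stitch gauge = 25/4.5 = 5.556 sts/in; 14.5 × 5.556 = 80.56 → 81 sts.
Row gauge = 34/4.5 = 7.556 rows/in; 15.5 × 7.556 = 117.11 → 117 rows.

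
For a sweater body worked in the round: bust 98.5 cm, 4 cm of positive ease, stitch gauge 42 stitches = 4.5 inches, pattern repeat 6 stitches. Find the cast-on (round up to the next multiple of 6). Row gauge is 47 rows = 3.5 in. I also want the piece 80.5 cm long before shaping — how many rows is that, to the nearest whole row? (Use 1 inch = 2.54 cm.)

Finished = 98.5 + 4 = 102.5 cm.
102.5 cm × 1/2.54 = 40.35 inches.
42/4.5 = 9.333 sts per in; 40.35 × 9.333 = 376.64 sts.
Next multiple of 6 → 378.
80.5 cm = 31.69 inches; × 13.429 = 425.59 → 426 rows.

Cast on 378 stitches; work 426 rows.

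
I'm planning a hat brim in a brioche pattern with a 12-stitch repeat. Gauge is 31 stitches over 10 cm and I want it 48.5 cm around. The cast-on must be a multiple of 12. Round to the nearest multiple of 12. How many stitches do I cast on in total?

31 / 10 = 3.1 sts per cm.
48.5 × 3.1 = 150.35 sts.
Nearest multiple of 12: 156.

Cast on 156 stitches.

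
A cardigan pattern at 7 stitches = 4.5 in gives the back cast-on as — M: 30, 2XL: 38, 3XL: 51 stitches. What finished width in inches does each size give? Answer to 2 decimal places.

M 19.29 inches; 2XL 24.43 inches; 3XL 32.79 inches.

7/4.5 = 1.556 sts per in.
M: 30 / 1.556 = 19.286 → 19.29 in.
2XL: 38 / 1.556 = 24.429 → 24.43 in.
3XL: 51 / 1.556 = 32.786 → 32.79 in.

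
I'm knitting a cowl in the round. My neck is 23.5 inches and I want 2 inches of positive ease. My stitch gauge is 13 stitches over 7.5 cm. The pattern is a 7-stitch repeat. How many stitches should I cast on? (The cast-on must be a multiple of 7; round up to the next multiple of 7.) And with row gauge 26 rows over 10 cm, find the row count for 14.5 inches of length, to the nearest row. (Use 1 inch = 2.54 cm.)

Finished = 23.5 + 2 = 25.5 inches.
25.5 inches × 2.54 = 64.77 cm.
13/7.5 = 1.733 sts per cm; 64.77 × 1.733 = 112.27 sts.
Next multiple of 7 → 119.
14.5 inches = 36.83 cm; × 2.6 = 95.76 → 96 rows.

Cast on 119 stitches; work 96 rows.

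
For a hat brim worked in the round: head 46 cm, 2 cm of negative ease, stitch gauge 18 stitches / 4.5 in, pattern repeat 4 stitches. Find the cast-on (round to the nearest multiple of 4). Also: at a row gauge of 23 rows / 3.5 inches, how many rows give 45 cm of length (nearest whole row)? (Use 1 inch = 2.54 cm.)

Cast on 68 stitches; work 116 rows.

Finished = 46 − 2 = 44 cm.
44 cm × 1/2.54 = 17.32 inches.
18/4.5 = 4 sts per in; 17.32 × 4 = 69.29 sts.
Nearest multiple of 4 → 68.
45 cm = 17.72 inches; × 6.571 = 116.42 → 116 rows.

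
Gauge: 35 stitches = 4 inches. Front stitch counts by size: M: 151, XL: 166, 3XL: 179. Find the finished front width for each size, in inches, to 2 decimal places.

M 17.26 inches; XL 18.97 inches; 3XL 20.46 inches.

35/4 = 8.75 sts per in.
M: 151 / 8.75 = 17.257 → 17.26 in.
XL: 166 / 8.75 = 18.971 → 18.97 in.
3XL: 179 / 8.75 = 20.457 → 20.46 in.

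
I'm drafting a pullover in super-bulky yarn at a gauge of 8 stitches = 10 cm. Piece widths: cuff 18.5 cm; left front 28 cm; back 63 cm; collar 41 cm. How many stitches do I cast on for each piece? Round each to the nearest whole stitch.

Rate = 8/10 = 0.8 sts per cm.
cuff: 18.5 × 0.8 = 14.80 → 15.
left front: 28 × 0.8 = 22.40 → 22.
back: 63 × 0.8 = 50.40 → 50.
collar: 41 × 0.8 = 32.80 → 33.

cuff 15; left front 22; back 50; collar 33.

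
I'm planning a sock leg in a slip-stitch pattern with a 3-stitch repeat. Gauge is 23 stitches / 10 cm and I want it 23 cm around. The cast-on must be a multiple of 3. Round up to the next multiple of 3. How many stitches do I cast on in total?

54 stitches.

23 / 10 = 2.3 sts per cm.
23 × 2.3 = 52.90 sts.
Next multiple of 3: 54.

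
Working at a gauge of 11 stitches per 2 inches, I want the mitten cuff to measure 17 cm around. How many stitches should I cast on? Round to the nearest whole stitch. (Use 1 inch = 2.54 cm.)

17 cm = 6.69 in.
11 stitches / 2 in = 5.5 stitches per inch.
6.69 × 5.5 = 36.81 stitches.
Round to nearest → 37.

CO 37 sts.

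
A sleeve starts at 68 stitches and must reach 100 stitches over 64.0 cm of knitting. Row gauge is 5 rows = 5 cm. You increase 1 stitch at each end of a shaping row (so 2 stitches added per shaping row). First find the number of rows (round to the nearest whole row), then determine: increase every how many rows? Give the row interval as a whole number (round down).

Rows = 64.0 × 1 = 64.0 → 64 rows.
Stitches to add: 32 → 16 shaping rows (at 2 st each).
64 / 16 = 4.00 → every 4 rows.

Increase every 4th row.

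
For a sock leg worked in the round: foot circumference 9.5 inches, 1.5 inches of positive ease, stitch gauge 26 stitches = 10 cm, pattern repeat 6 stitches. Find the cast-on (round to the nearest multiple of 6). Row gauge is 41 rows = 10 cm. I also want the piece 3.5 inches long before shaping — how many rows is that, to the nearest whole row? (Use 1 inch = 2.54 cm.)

Finished = 9.5 + 1.5 = 11 inches.
11 inches × 2.54 = 27.94 cm.
26/10 = 2.6 sts per cm; 27.94 × 2.6 = 72.64 sts.
Nearest multiple of 6 → 72.
3.5 inches = 8.89 cm; × 4.1 = 36.45 → 36 rows.

Cast on 72 stitches; work 36 rows.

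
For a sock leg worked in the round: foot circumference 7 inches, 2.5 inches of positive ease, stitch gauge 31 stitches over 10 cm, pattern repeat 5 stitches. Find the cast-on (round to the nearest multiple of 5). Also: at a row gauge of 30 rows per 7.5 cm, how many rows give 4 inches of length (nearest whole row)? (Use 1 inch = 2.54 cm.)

Cast on 75 stitches; work 41 rows.

Finished = 7 + 2.5 = 9.5 inches.
9.5 inches × 2.54 = 24.13 cm.
31/10 = 3.1 sts per cm; 24.13 × 3.1 = 74.80 sts.
Nearest multiple of 5 → 75.
4 inches = 10.16 cm; × 4 = 40.64 → 41 rows.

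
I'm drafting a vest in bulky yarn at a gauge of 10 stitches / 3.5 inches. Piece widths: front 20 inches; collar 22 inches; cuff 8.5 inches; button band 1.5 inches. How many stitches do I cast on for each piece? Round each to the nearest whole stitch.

front 57; collar 63; cuff 24; button band 4.

Rate = 10/3.5 = 2.857 sts per in.
front: 20 × 2.857 = 57.14 → 57.
collar: 22 × 2.857 = 62.86 → 63.
cuff: 8.5 × 2.857 = 24.29 → 24.
button band: 1.5 × 2.857 = 4.29 → 4.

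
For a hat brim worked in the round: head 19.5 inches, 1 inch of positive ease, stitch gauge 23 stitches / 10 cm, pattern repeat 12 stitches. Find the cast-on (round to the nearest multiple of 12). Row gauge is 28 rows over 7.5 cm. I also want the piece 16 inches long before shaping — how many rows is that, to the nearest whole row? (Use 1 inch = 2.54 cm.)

Cast on 120 stitches; work 152 rows.

Finished = 19.5 + 1 = 20.5 inches.
20.5 inches × 2.54 = 52.07 cm.
23/10 = 2.3 sts per cm; 52.07 × 2.3 = 119.76 sts.
Nearest multiple of 12 → 120.
16 inches = 40.64 cm; × 3.733 = 151.72 → 152 rows.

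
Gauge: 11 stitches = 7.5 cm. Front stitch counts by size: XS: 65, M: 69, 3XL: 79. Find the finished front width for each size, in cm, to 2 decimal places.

XS 44.32 cm; M 47.05 cm; 3XL 53.86 cm.

11/7.5 = 1.467 sts per cm.
XS: 65 / 1.467 = 44.318 → 44.32 cm.
M: 69 / 1.467 = 47.045 → 47.05 cm.
3XL: 79 / 1.467 = 53.864 → 53.86 cm.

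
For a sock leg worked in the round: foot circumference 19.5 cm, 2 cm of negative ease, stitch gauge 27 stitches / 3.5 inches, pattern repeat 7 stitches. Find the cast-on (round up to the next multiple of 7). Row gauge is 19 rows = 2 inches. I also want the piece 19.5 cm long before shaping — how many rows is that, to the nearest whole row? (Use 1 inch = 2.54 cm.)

Finished = 19.5 − 2 = 17.5 cm.
17.5 cm × 1/2.54 = 6.89 inches.
27/3.5 = 7.714 sts per in; 6.89 × 7.714 = 53.15 sts.
Next multiple of 7 → 56.
19.5 cm = 7.68 inches; × 9.5 = 72.93 → 73 rows.

Cast on 56 stitches; work 73 rows.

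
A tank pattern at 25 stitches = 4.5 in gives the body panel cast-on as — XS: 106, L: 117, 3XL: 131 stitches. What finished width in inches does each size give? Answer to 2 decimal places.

XS 19.08 inches; L 21.06 inches; 3XL 23.58 inches.

25/4.5 = 5.556 sts per in.
XS: 106 / 5.556 = 19.080 → 19.08 in.
L: 117 / 5.556 = 21.060 → 21.06 in.
3XL: 131 / 5.556 = 23.580 → 23.58 in.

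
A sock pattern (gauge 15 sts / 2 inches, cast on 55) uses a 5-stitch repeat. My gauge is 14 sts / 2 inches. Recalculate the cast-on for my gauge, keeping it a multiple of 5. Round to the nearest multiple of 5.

CO 50 sts.

55 × 14 / 15 = 51.33.
Nearest multiple of 5: 50.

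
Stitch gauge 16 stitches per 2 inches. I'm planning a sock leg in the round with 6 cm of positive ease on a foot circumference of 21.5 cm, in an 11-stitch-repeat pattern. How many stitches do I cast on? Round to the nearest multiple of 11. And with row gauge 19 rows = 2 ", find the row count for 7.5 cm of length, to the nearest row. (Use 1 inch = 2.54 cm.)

Cast on 88 stitches; work 28 rows.

Finished = 21.5 + 6 = 27.5 cm.
27.5 cm × 1/2.54 = 10.83 inches.
16/2 = 8 sts per in; 10.83 × 8 = 86.61 sts.
Nearest multiple of 11 → 88.
7.5 cm = 2.95 inches; × 9.5 = 28.05 → 28 rows.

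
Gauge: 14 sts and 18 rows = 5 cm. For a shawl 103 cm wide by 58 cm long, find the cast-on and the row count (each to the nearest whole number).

Stitch gauge = 14/5 = 2.8 sts/cm; 103 × 2.8 = 288.40 → 288 sts.
Row gauge = 18/5 = 3.6 rows/cm; 58 × 3.6 = 208.80 → 209 rows.

Cast on 288 stitches and work 209 rows.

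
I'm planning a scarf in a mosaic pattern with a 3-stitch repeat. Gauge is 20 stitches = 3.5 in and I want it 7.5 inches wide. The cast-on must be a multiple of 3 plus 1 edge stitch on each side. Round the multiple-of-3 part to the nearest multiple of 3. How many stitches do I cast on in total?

20 / 3.5 = 5.714 sts per inch.
7.5 × 5.714 = 42.86 sts.
Less 2 edge sts → 40.86 for the repeat.
Nearest multiple of 3: 42.
Add back 2 edge sts → 44.

44 stitches.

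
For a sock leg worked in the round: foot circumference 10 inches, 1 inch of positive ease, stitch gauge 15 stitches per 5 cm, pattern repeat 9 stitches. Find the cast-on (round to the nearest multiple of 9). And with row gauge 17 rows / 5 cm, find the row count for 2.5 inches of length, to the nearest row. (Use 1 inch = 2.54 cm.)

Finished = 10 + 1 = 11 inches.
11 inches × 2.54 = 27.94 cm.
15/5 = 3 sts per cm; 27.94 × 3 = 83.82 sts.
Nearest multiple of 9 → 81.
2.5 inches = 6.35 cm; × 3.4 = 21.59 → 22 rows.

Cast on 81 stitches; work 22 rows.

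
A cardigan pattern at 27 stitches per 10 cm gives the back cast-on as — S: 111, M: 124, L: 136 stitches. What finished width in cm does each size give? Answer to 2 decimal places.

S 41.11 cm; M 45.93 cm; L 50.37 cm.

27/10 = 2.7 sts per cm.
S: 111 / 2.7 = 41.111 → 41.11 cm.
M: 124 / 2.7 = 45.926 → 45.93 cm.
L: 136 / 2.7 = 50.370 → 50.37 cm.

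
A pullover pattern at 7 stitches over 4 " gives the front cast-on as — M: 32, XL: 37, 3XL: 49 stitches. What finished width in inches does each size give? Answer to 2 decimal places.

7/4 = 1.75 sts per in.
M: 32 / 1.75 = 18.286 → 18.29 in.
XL: 37 / 1.75 = 21.143 → 21.14 in.
3XL: 49 / 1.75 = 28.000 → 28.00 in.

M 18.29 inches; XL 21.14 inches; 3XL 28.00 inches.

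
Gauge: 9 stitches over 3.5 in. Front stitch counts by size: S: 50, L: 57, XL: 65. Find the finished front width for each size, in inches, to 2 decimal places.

9/3.5 = 2.571 sts per in.
S: 50 / 2.571 = 19.444 → 19.44 in.
L: 57 / 2.571 = 22.167 → 22.17 in.
XL: 65 / 2.571 = 25.278 → 25.28 in.

S 19.44 inches; L 22.17 inches; XL 25.28 inches.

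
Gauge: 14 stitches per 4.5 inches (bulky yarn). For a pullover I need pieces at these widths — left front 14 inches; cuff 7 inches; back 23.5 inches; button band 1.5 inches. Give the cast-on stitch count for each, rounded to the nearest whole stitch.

left front 44; cuff 22; back 73; button band 5.

Rate = 14/4.5 = 3.111 sts per in.
left front: 14 × 3.111 = 43.56 → 44.
cuff: 7 × 3.111 = 21.78 → 22.
back: 23.5 × 3.111 = 73.11 → 73.
button band: 1.5 × 3.111 = 4.67 → 5.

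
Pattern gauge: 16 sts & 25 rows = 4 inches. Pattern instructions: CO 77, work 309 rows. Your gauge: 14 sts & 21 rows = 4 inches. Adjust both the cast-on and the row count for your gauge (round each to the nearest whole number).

Cast on 67 stitches; work 260 rows.

Stitches: 77 × 14/16 = 67.38 → 67.
Rows: 309 × 21/25 = 259.56 → 260.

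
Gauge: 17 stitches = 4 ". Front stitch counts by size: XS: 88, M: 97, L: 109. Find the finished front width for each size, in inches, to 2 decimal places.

17/4 = 4.25 sts per in.
XS: 88 / 4.25 = 20.706 → 20.71 in.
M: 97 / 4.25 = 22.824 → 22.82 in.
L: 109 / 4.25 = 25.647 → 25.65 in.

XS 20.71 inches; M 22.82 inches; L 25.65 inches.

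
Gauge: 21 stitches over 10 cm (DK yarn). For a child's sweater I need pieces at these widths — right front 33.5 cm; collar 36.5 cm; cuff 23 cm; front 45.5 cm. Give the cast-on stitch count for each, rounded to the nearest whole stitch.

right front 70; collar 77; cuff 48; front 96.

Rate = 21/10 = 2.1 sts per cm.
right front: 33.5 × 2.1 = 70.35 → 70.
collar: 36.5 × 2.1 = 76.65 → 77.
cuff: 23 × 2.1 = 48.30 → 48.
front: 45.5 × 2.1 = 95.55 → 96.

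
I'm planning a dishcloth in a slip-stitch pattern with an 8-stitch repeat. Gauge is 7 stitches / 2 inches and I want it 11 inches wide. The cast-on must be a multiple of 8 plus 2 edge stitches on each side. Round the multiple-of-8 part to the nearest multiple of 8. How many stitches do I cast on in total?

7 / 2 = 3.5 sts per inch.
11 × 3.5 = 38.50 sts.
Less 4 edge sts → 34.50 for the repeat.
Nearest multiple of 8: 32.
Add back 4 edge sts → 36.

Cast on 36 stitches.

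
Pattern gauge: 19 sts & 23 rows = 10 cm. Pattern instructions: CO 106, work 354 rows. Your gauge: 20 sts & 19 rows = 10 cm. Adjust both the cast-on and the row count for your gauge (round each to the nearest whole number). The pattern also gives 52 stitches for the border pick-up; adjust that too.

Cast on 112 stitches; work 292 rows; border pick-up 55 stitches.

Stitches: 106 × 20/19 = 111.58 → 112.
Rows: 354 × 19/23 = 292.43 → 292.
border pick-up: 52 × 20/19 = 54.74 → 55.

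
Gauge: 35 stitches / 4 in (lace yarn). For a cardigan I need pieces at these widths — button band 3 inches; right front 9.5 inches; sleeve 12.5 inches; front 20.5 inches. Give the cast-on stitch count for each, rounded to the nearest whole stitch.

Rate = 35/4 = 8.75 sts per in.
button band: 3 × 8.75 = 26.25 → 26.
right front: 9.5 × 8.75 = 83.12 → 83.
sleeve: 12.5 × 8.75 = 109.38 → 109.
front: 20.5 × 8.75 = 179.38 → 179.

button band 26; right front 83; sleeve 109; front 179.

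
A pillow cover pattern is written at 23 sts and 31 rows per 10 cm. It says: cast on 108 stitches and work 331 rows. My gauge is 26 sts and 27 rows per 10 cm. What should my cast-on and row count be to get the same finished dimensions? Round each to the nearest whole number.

Cast on 122 stitches; work 288 rows.

Stitches: 108 × 26/23 = 122.09 → 122.
Rows: 331 × 27/31 = 288.29 → 288.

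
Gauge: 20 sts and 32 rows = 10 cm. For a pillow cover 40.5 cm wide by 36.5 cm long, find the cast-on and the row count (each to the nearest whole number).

Stitch gauge = 20/10 = 2 sts/cm; 40.5 × 2 = 81.00 → 81 sts.
Row gauge = 32/10 = 3.2 rows/cm; 36.5 × 3.2 = 116.80 → 117 rows.

Cast on 81 stitches and work 117 rows.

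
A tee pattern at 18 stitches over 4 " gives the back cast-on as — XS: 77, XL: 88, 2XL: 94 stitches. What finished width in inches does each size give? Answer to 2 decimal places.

18/4 = 4.5 sts per in.
XS: 77 / 4.5 = 17.111 → 17.11 in.
XL: 88 / 4.5 = 19.556 → 19.56 in.
2XL: 94 / 4.5 = 20.889 → 20.89 in.

XS 17.11 inches; XL 19.56 inches; 2XL 20.89 inches.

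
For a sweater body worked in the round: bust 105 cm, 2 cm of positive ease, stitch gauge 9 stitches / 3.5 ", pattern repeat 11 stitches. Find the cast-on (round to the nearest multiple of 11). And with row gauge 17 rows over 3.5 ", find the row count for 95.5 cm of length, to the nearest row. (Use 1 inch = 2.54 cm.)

Finished = 105 + 2 = 107 cm.
107 cm × 1/2.54 = 42.13 inches.
9/3.5 = 2.571 sts per in; 42.13 × 2.571 = 108.32 sts.
Nearest multiple of 11 → 110.
95.5 cm = 37.60 inches; × 4.857 = 182.62 → 183 rows.

Cast on 110 stitches; work 183 rows.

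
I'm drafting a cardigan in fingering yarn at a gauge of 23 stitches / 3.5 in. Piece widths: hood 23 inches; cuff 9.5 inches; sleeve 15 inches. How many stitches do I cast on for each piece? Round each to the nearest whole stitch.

Rate = 23/3.5 = 6.571 sts per in.
hood: 23 × 6.571 = 151.14 → 151.
cuff: 9.5 × 6.571 = 62.43 → 62.
sleeve: 15 × 6.571 = 98.57 → 99.

hood 151; cuff 62; sleeve 99.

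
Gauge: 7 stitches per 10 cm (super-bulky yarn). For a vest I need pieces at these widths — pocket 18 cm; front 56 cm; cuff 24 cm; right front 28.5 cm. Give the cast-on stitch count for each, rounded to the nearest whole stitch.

pocket 13; front 39; cuff 17; right front 20.

Rate = 7/10 = 0.7 sts per cm.
pocket: 18 × 0.7 = 12.60 → 13.
front: 56 × 0.7 = 39.20 → 39.
cuff: 24 × 0.7 = 16.80 → 17.
right front: 28.5 × 0.7 = 19.95 → 20.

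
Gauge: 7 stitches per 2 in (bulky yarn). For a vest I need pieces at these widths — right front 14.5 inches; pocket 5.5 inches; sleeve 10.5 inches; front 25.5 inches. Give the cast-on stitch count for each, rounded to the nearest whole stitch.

right front 51; pocket 19; sleeve 37; front 89.

Rate = 7/2 = 3.5 sts per in.
right front: 14.5 × 3.5 = 50.75 → 51.
pocket: 5.5 × 3.5 = 19.25 → 19.
sleeve: 10.5 × 3.5 = 36.75 → 37.
front: 25.5 × 3.5 = 89.25 → 89.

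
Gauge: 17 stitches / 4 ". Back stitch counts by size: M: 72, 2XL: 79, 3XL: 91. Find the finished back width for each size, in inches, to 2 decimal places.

17/4 = 4.25 sts per in.
M: 72 / 4.25 = 16.941 → 16.94 in.
2XL: 79 / 4.25 = 18.588 → 18.59 in.
3XL: 91 / 4.25 = 21.412 → 21.41 in.

M 16.94 inches; 2XL 18.59 inches; 3XL 21.41 inches.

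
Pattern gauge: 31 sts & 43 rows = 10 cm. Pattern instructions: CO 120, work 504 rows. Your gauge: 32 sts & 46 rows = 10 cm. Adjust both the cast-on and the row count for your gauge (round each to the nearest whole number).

Stitches: 120 × 32/31 = 123.87 → 124.
Rows: 504 × 46/43 = 539.16 → 539.

Cast on 124 stitches; work 539 rows.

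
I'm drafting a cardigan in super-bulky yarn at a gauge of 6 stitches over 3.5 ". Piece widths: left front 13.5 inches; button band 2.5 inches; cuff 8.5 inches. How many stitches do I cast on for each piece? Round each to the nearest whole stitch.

left front 23; button band 4; cuff 15.

Rate = 6/3.5 = 1.714 sts per in.
left front: 13.5 × 1.714 = 23.14 → 23.
button band: 2.5 × 1.714 = 4.29 → 4.
cuff: 8.5 × 1.714 = 14.57 → 15.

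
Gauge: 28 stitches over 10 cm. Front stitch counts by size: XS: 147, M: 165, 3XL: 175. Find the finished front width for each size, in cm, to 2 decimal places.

XS 52.50 cm; M 58.93 cm; 3XL 62.50 cm.

28/10 = 2.8 sts per cm.
XS: 147 / 2.8 = 52.500 → 52.50 cm.
M: 165 / 2.8 = 58.929 → 58.93 cm.
3XL: 175 / 2.8 = 62.500 → 62.50 cm.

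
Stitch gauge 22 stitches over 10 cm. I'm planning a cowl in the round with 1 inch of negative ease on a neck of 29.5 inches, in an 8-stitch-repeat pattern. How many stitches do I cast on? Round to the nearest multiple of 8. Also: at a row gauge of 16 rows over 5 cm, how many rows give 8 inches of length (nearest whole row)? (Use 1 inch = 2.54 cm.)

Finished = 29.5 − 1 = 28.5 inches.
28.5 inches × 2.54 = 72.39 cm.
22/10 = 2.2 sts per cm; 72.39 × 2.2 = 159.26 sts.
Nearest multiple of 8 → 160.
8 inches = 20.32 cm; × 3.2 = 65.02 → 65 rows.

Cast on 160 stitches; work 65 rows.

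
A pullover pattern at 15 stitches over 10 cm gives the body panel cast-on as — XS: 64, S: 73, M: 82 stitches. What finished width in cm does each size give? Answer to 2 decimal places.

XS 42.67 cm; S 48.67 cm; M 54.67 cm.

15/10 = 1.5 sts per cm.
XS: 64 / 1.5 = 42.667 → 42.67 cm.
S: 73 / 1.5 = 48.667 → 48.67 cm.
M: 82 / 1.5 = 54.667 → 54.67 cm.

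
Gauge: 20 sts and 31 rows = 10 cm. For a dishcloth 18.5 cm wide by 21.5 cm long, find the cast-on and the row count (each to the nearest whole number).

Stitch gauge = 20/10 = 2 sts/cm; 18.5 × 2 = 37.00 → 37 sts.
Row gauge = 31/10 = 3.1 rows/cm; 21.5 × 3.1 = 66.65 → 67 rows.

Cast on 37 stitches and work 67 rows.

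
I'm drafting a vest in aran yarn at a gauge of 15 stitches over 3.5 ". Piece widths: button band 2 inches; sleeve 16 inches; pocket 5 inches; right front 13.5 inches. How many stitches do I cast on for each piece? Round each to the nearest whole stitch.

button band 9; sleeve 69; pocket 21; right front 58.

Rate = 15/3.5 = 4.286 sts per in.
button band: 2 × 4.286 = 8.57 → 9.
sleeve: 16 × 4.286 = 68.57 → 69.
pocket: 5 × 4.286 = 21.43 → 21.
right front: 13.5 × 4.286 = 57.86 → 58.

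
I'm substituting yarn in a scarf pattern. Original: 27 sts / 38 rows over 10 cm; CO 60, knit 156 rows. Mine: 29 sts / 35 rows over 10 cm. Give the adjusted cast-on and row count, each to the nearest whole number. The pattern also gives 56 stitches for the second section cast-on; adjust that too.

Cast on 64 stitches; work 144 rows; second section cast-on 60 stitches.

Stitches: 60 × 29/27 = 64.44 → 64.
Rows: 156 × 35/38 = 143.68 → 144.
second section cast-on: 56 × 29/27 = 60.15 → 60.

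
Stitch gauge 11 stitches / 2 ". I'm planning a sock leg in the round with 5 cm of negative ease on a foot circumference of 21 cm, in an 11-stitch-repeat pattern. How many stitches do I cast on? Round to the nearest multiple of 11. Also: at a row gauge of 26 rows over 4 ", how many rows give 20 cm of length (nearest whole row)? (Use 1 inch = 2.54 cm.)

Finished = 21 − 5 = 16 cm.
16 cm × 1/2.54 = 6.30 inches.
11/2 = 5.5 sts per in; 6.30 × 5.5 = 34.65 sts.
Nearest multiple of 11 → 33.
20 cm = 7.87 inches; × 6.5 = 51.18 → 51 rows.

Cast on 33 stitches; work 51 rows.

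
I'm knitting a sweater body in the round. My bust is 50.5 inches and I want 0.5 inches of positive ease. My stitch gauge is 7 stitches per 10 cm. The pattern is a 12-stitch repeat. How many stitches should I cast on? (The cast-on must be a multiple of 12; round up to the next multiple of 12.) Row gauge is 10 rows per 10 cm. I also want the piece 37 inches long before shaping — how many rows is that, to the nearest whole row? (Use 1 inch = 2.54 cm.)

Finished = 50.5 + 0.5 = 51 inches.
51 inches × 2.54 = 129.54 cm.
7/10 = 0.7 sts per cm; 129.54 × 0.7 = 90.68 sts.
Next multiple of 12 → 96.
37 inches = 93.98 cm; × 1 = 93.98 → 94 rows.

Cast on 96 stitches; work 94 rows.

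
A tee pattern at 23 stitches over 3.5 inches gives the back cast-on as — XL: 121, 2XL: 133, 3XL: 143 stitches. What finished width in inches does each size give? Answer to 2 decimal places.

23/3.5 = 6.571 sts per in.
XL: 121 / 6.571 = 18.413 → 18.41 in.
2XL: 133 / 6.571 = 20.239 → 20.24 in.
3XL: 143 / 6.571 = 21.761 → 21.76 in.

XL 18.41 inches; 2XL 20.24 inches; 3XL 21.76 inches.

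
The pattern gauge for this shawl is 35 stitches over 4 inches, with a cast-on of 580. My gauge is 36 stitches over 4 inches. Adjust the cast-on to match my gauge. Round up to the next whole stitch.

CO 597 sts.

Scale factor = 36 / 35 = 1.029.
580 × 36 / 35 = 596.57 sts.
→ 597 sts.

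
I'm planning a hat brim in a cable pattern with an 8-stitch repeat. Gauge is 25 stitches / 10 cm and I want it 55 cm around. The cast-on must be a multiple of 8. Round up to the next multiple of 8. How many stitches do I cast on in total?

CO 144 sts.

25 / 10 = 2.5 sts per cm.
55 × 2.5 = 137.50 sts.
Next multiple of 8: 144.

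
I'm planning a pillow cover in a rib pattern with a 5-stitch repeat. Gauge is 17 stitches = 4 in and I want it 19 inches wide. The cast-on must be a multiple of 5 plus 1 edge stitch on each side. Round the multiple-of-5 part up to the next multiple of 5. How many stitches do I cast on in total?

82 stitches.

17 / 4 = 4.25 sts per inch.
19 × 4.25 = 80.75 sts.
Less 2 edge sts → 78.75 for the repeat.
Next multiple of 5: 80.
Add back 2 edge sts → 82.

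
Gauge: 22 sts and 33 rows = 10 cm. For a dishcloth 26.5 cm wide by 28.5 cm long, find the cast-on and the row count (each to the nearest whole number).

Stitch gauge = 22/10 = 2.2 sts/cm; 26.5 × 2.2 = 58.30 → 58 sts.
Row gauge = 33/10 = 3.3 rows/cm; 28.5 × 3.3 = 94.05 → 94 rows.

Cast on 58 stitches and work 94 rows.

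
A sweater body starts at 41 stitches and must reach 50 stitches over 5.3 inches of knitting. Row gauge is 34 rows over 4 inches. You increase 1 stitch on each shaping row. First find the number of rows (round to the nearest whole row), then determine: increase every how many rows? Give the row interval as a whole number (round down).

Increase every 5th row.

Rows = 5.3 × 8.5 = 45.0 → 45 rows.
Stitches to add: 9 → 9 shaping rows (at 1 st each).
45 / 9 = 5.00 → every 5 rows.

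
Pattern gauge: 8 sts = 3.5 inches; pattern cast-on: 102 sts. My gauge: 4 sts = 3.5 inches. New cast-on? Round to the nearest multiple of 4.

Cast on 52 stitches.

Scale factor = 4 / 8 = 0.500.
102 × 4 / 8 = 51.00 sts.
→ 52 sts.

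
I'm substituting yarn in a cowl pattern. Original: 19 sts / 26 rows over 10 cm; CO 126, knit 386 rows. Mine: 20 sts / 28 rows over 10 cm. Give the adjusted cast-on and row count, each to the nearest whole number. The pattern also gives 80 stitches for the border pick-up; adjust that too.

Cast on 133 stitches; work 416 rows; border pick-up 84 stitches.

Stitches: 126 × 20/19 = 132.63 → 133.
Rows: 386 × 28/26 = 415.69 → 416.
border pick-up: 80 × 20/19 = 84.21 → 84.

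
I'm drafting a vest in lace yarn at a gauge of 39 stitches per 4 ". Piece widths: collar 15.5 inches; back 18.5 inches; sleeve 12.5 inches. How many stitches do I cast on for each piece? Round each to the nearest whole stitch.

collar 151; back 180; sleeve 122.

Rate = 39/4 = 9.75 sts per in.
collar: 15.5 × 9.75 = 151.12 → 151.
back: 18.5 × 9.75 = 180.38 → 180.
sleeve: 12.5 × 9.75 = 121.88 → 122.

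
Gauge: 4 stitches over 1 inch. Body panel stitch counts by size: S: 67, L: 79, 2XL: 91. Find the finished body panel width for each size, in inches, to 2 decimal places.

S 16.75 inches; L 19.75 inches; 2XL 22.75 inches.

4/1 = 4 sts per in.
S: 67 / 4 = 16.750 → 16.75 in.
L: 79 / 4 = 19.750 → 19.75 in.
2XL: 91 / 4 = 22.750 → 22.75 in.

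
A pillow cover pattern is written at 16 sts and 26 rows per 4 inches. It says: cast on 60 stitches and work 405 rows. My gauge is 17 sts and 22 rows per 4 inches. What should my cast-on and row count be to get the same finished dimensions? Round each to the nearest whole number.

Cast on 64 stitches; work 343 rows.

Stitches: 60 × 17/16 = 63.75 → 64.
Rows: 405 × 22/26 = 342.69 → 343.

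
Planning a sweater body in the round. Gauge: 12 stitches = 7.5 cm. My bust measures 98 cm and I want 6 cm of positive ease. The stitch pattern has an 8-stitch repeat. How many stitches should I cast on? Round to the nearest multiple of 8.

168 stitches.

Finished = 98 + 6 = 104 cm.
12 / 7.5 = 1.6 sts/cm.
104 × 1.6 = 166.40 sts.
Nearest multiple of 8: 168.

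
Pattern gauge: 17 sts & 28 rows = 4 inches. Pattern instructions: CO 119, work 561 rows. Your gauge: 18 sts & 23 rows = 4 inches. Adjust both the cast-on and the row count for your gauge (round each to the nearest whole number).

Cast on 126 stitches; work 461 rows.

Stitches: 119 × 18/17 = 126.00 → 126.
Rows: 561 × 23/28 = 460.82 → 461.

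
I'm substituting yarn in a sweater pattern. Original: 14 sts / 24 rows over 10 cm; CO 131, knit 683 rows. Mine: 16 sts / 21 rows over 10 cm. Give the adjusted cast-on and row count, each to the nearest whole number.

Cast on 150 stitches; work 598 rows.

Stitches: 131 × 16/14 = 149.71 → 150.
Rows: 683 × 21/24 = 597.62 → 598.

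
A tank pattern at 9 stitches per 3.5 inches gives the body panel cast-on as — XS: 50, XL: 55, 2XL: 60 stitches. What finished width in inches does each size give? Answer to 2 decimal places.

9/3.5 = 2.571 sts per in.
XS: 50 / 2.571 = 19.444 → 19.44 in.
XL: 55 / 2.571 = 21.389 → 21.39 in.
2XL: 60 / 2.571 = 23.333 → 23.33 in.

XS 19.44 inches; XL 21.39 inches; 2XL 23.33 inches.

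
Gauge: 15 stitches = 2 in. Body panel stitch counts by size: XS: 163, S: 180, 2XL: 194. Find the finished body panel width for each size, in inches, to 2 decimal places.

15/2 = 7.5 sts per in.
XS: 163 / 7.5 = 21.733 → 21.73 in.
S: 180 / 7.5 = 24.000 → 24.00 in.
2XL: 194 / 7.5 = 25.867 → 25.87 in.

XS 21.73 inches; S 24.00 inches; 2XL 25.87 inches.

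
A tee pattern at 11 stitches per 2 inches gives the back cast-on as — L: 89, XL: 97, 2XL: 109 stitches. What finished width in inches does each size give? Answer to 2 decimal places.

11/2 = 5.5 sts per in.
L: 89 / 5.5 = 16.182 → 16.18 in.
XL: 97 / 5.5 = 17.636 → 17.64 in.
2XL: 109 / 5.5 = 19.818 → 19.82 in.

L 16.18 inches; XL 17.64 inches; 2XL 19.82 inches.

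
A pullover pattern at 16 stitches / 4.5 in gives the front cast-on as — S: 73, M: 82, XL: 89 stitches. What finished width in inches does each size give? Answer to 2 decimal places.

16/4.5 = 3.556 sts per in.
S: 73 / 3.556 = 20.531 → 20.53 in.
M: 82 / 3.556 = 23.062 → 23.06 in.
XL: 89 / 3.556 = 25.031 → 25.03 in.

S 20.53 inches; M 23.06 inches; XL 25.03 inches.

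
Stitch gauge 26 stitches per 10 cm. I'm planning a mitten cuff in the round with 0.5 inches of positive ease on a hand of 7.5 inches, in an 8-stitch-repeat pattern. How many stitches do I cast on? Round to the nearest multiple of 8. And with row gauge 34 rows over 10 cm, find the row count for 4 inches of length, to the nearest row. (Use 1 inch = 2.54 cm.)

Finished = 7.5 + 0.5 = 8 inches.
8 inches × 2.54 = 20.32 cm.
26/10 = 2.6 sts per cm; 20.32 × 2.6 = 52.83 sts.
Nearest multiple of 8 → 56.
4 inches = 10.16 cm; × 3.4 = 34.54 → 35 rows.

Cast on 56 stitches; work 35 rows.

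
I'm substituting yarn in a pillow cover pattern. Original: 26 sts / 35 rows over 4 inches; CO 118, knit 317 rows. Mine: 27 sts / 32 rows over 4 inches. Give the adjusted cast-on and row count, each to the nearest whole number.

Cast on 123 stitches; work 290 rows.

Stitches: 118 × 27/26 = 122.54 → 123.
Rows: 317 × 32/35 = 289.83 → 290.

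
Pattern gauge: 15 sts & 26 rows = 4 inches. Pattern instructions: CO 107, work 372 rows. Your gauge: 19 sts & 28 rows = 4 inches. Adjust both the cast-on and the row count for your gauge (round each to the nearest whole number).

Cast on 136 stitches; work 401 rows.

Stitches: 107 × 19/15 = 135.53 → 136.
Rows: 372 × 28/26 = 400.62 → 401.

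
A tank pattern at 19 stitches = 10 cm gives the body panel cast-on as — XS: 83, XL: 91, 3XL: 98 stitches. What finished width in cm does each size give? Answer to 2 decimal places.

XS 43.68 cm; XL 47.89 cm; 3XL 51.58 cm.

19/10 = 1.9 sts per cm.
XS: 83 / 1.9 = 43.684 → 43.68 cm.
XL: 91 / 1.9 = 47.895 → 47.89 cm.
3XL: 98 / 1.9 = 51.579 → 51.58 cm.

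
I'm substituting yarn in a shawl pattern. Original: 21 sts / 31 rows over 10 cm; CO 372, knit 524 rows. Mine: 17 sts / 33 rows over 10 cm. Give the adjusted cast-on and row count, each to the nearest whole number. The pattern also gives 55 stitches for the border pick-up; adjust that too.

Stitches: 372 × 17/21 = 301.14 → 301.
Rows: 524 × 33/31 = 557.81 → 558.
border pick-up: 55 × 17/21 = 44.52 → 45.

Cast on 301 stitches; work 558 rows; border pick-up 45 stitches.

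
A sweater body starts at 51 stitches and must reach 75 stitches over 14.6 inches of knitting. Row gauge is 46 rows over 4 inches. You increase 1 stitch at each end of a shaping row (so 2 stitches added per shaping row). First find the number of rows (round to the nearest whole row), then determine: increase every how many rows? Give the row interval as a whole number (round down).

Increase every 14th row.

Rows = 14.6 × 11.5 = 167.9 → 168 rows.
Stitches to add: 24 → 12 shaping rows (at 2 st each).
168 / 12 = 14.00 → every 14 rows.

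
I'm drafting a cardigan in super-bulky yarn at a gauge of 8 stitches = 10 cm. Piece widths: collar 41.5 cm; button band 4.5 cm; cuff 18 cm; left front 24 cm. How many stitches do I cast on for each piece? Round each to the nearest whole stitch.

Rate = 8/10 = 0.8 sts per cm.
collar: 41.5 × 0.8 = 33.20 → 33.
button band: 4.5 × 0.8 = 3.60 → 4.
cuff: 18 × 0.8 = 14.40 → 14.
left front: 24 × 0.8 = 19.20 → 19.

collar 33; button band 4; cuff 14; left front 19.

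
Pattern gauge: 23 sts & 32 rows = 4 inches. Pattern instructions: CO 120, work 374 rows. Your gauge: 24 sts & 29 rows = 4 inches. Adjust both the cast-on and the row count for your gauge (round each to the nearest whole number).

Cast on 125 stitches; work 339 rows.

Stitches: 120 × 24/23 = 125.22 → 125.
Rows: 374 × 29/32 = 338.94 → 339.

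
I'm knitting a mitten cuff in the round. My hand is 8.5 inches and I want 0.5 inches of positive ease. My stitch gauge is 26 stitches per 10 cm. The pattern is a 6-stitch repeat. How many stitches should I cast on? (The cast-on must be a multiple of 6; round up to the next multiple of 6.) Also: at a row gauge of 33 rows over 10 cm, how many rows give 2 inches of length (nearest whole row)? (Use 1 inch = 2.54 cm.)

Finished = 8.5 + 0.5 = 9 inches.
9 inches × 2.54 = 22.86 cm.
26/10 = 2.6 sts per cm; 22.86 × 2.6 = 59.44 sts.
Next multiple of 6 → 60.
2 inches = 5.08 cm; × 3.3 = 16.76 → 17 rows.

Cast on 60 stitches; work 17 rows.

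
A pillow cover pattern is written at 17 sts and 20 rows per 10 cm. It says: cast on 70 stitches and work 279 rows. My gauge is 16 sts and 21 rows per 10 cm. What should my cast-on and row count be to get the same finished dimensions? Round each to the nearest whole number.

Cast on 66 stitches; work 293 rows.

Stitches: 70 × 16/17 = 65.88 → 66.
Rows: 279 × 21/20 = 292.95 → 293.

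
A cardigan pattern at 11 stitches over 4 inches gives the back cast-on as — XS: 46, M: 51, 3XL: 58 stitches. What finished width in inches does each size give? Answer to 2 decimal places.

11/4 = 2.75 sts per in.
XS: 46 / 2.75 = 16.727 → 16.73 in.
M: 51 / 2.75 = 18.545 → 18.55 in.
3XL: 58 / 2.75 = 21.091 → 21.09 in.

XS 16.73 inches; M 18.55 inches; 3XL 21.09 inches.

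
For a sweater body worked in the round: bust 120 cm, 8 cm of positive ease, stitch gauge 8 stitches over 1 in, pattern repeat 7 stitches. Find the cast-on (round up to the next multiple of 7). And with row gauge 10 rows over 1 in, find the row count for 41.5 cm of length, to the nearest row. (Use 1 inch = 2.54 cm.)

Cast on 406 stitches; work 163 rows.

Finished = 120 + 8 = 128 cm.
128 cm × 1/2.54 = 50.39 inches.
8/1 = 8 sts per in; 50.39 × 8 = 403.15 sts.
Next multiple of 7 → 406.
41.5 cm = 16.34 inches; × 10 = 163.39 → 163 rows.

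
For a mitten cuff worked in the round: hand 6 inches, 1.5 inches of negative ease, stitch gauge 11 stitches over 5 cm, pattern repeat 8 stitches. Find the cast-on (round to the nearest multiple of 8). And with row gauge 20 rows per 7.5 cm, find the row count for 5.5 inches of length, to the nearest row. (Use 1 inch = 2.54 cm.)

Cast on 24 stitches; work 37 rows.

Finished = 6 − 1.5 = 4.5 inches.
4.5 inches × 2.54 = 11.43 cm.
11/5 = 2.2 sts per cm; 11.43 × 2.2 = 25.15 sts.
Nearest multiple of 8 → 24.
5.5 inches = 13.97 cm; × 2.667 = 37.25 → 37 rows.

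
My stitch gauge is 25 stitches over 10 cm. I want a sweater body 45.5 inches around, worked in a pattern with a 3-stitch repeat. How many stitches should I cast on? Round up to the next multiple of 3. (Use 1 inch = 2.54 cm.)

Cast on 291 stitches.

45.5 in = 45.5 × 2.54 = 115.57 cm.
25 / 10 = 2.5 sts/cm.
115.57 × 2.5 = 288.93 sts.
→ 291.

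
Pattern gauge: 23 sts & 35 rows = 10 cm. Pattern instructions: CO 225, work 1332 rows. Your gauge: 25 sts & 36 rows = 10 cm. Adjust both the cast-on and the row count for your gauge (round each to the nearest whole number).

Stitches: 225 × 25/23 = 244.57 → 245.
Rows: 1332 × 36/35 = 1370.06 → 1370.

Cast on 245 stitches; work 1370 rows.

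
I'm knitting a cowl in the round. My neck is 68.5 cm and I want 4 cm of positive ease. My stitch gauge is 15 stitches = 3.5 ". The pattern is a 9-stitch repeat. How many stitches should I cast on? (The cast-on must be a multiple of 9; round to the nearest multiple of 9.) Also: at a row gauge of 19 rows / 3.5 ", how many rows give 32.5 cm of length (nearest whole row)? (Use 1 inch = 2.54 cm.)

Cast on 126 stitches; work 69 rows.

Finished = 68.5 + 4 = 72.5 cm.
72.5 cm × 1/2.54 = 28.54 inches.
15/3.5 = 4.286 sts per in; 28.54 × 4.286 = 122.33 sts.
Nearest multiple of 9 → 126.
32.5 cm = 12.80 inches; × 5.429 = 69.46 → 69 rows.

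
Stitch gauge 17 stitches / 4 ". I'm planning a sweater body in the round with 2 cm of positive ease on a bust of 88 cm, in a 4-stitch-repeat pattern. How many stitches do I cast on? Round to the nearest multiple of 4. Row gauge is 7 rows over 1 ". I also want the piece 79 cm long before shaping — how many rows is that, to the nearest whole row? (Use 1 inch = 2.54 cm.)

Cast on 152 stitches; work 218 rows.

Finished = 88 + 2 = 90 cm.
90 cm × 1/2.54 = 35.43 inches.
17/4 = 4.25 sts per in; 35.43 × 4.25 = 150.59 sts.
Nearest multiple of 4 → 152.
79 cm = 31.10 inches; × 7 = 217.72 → 218 rows.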